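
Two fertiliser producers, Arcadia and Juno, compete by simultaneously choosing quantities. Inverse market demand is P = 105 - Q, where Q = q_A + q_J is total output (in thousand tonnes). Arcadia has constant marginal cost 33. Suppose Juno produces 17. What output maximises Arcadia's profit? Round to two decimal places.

With the rival's output fixed at 17, Arcadia's profit is π_A = (105 - 17 - q_A)q_A - (33q_A) = (88 - q_A)q_A - (33q_A).
∂π_A/∂q_A = 55 - 2q_A = 0, so q_A = 55/2.

27.50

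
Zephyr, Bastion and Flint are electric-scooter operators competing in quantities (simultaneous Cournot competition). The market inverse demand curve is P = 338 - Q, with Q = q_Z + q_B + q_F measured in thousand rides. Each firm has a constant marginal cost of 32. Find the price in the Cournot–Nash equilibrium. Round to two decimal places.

Each firm earns π_i = (338 - Q)q_i - 32q_i.
First-order condition (treating rivals' output as given): 306 - 2q_i - Σ_{j≠i} q_j = 0.
With identical firms every q_j equals q_i, so Σ_{j≠i} q_j = 2q_i and 306 = 4q_i, giving q_i = 153/2.
Total output Q = 459/2, so price P = 338 - 459/2 = 217/2.

108.50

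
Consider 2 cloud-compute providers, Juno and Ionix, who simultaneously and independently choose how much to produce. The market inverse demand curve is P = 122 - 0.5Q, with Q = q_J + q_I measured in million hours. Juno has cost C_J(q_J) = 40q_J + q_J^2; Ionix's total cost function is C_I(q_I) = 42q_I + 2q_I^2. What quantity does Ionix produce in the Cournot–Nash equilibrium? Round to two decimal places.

13.49

Juno's profit: π_J = (122 - 0.5Q)q_J - (40q_J + q_J²). Setting ∂π_J/∂q_J = 0: 82 - 3q_J - (1/2)(q_I) = 0.
Ionix's first-order condition: 80 - 5q_I - (1/2)(q_J) = 0.
Rearranging gives the reaction functions q_J = (82 - (1/2)q_I)/3 and q_I = (80 - (1/2)q_J)/5.
Solving the pair: q_J = 1480/59, q_I = 796/59.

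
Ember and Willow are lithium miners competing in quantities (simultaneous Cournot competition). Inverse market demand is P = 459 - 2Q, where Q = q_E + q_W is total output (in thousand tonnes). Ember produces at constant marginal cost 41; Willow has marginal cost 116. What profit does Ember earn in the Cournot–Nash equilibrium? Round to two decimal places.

Ember's profit: π_E = (459 - 2Q)q_E - (41q_E). Setting ∂π_E/∂q_E = 0: 418 - 4q_E - 2(q_W) = 0.
Willow's first-order condition: 343 - 4q_W - 2(q_E) = 0.
Best responses: q_E = (418 - 2q_W)/4, q_W = (343 - 2q_E)/4.
Solving the pair: q_E = 493/6, q_W = 134/3.
Price P = 459 - 2·(761/6) = 616/3.
Ember's profit: (616/3 - 41)·(493/6) = 13502.7222.

13502.72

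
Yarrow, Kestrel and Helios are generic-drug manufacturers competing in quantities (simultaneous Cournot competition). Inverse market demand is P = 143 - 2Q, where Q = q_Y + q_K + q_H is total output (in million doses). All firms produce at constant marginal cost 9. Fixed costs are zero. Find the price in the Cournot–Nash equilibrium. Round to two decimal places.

42.50

Each firm earns π_i = (143 - 2Q)q_i - 9q_i.
First-order condition (treating rivals' output as given): 134 - 4q_i - 2·Σ_{j≠i} q_j = 0.
With identical firms every q_j equals q_i, so Σ_{j≠i} q_j = 2q_i and 134 = 8q_i, giving q_i = 67/4.
Total output Q = 201/4, so price P = 143 - 2·(201/4) = 85/2.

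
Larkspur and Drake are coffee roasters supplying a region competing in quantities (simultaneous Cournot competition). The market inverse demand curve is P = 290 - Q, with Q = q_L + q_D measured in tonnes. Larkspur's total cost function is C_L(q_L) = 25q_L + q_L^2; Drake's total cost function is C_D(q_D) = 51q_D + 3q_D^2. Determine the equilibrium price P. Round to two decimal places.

207.03

Larkspur's profit: π_L = (290 - Q)q_L - (25q_L + q_L²). Setting ∂π_L/∂q_L = 0: 265 - 4q_L - (q_D) = 0.
Drake's first-order condition: 239 - 8q_D - (q_L) = 0.
Best responses: q_L = (265 - q_D)/4, q_D = (239 - q_L)/8.
Solving the pair: q_L = 1881/31, q_D = 691/31.
Total output Q = 82.9677, so price P = 290 - 82.9677 = 207.0323.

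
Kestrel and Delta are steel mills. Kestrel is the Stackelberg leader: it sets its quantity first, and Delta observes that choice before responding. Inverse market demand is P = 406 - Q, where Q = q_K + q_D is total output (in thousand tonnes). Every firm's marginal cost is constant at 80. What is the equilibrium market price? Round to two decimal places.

161.50

The follower Delta best-responds to any q_K: π_D = (406 - Q)q_D - 80q_D.
Setting the follower's marginal profit to zero, 326 - q_K - 2q_D = 0, i.e. q_D = (326 - q_K)/2.
Kestrel substitutes q_D(q_K) into its own profit: π_K = q_K(406 - q_K - (326 - q_K)/2) - 80q_K = (243 - (1/2)q_K)q_K - 80q_K.
Leader FOC: 163 - q_K = 0, so q_K = 163.
Then q_D = (326 - 163)/2 = 163/2.
Total output Q = 489/2, so price P = 406 - 489/2 = 323/2.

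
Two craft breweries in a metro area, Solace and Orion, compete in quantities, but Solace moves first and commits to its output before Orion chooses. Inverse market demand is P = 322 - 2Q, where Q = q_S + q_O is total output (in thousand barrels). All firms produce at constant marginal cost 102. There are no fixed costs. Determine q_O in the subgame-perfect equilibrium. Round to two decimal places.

Solve by backward induction. Given q_S, the follower Orion maximises π_O = (322 - 2q_S - 2q_O)q_O - 102q_O.
Setting the follower's marginal profit to zero, 220 - 2q_S - 4q_O = 0, i.e. q_O = (220 - 2q_S)/4.
The leader anticipates this reaction. Substituting into P = 322 - 2Q gives P = 212 - q_S, so π_S = (212 - q_S)q_S - 102q_S.
The leader's first-order condition 110 - 2q_S = 0 yields q_S = 55.
Then q_O = (220 - 2·55)/4 = 55/2.

27.50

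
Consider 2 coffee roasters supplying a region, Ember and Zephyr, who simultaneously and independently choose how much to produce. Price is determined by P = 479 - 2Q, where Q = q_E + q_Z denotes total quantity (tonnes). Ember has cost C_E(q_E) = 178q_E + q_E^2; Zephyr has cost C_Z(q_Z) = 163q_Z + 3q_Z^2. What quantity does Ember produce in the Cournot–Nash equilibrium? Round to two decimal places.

Ember's profit: π_E = (479 - 2Q)q_E - (178q_E + q_E²). Setting ∂π_E/∂q_E = 0: 301 - 6q_E - 2(q_Z) = 0.
Zephyr's first-order condition: 316 - 10q_Z - 2(q_E) = 0.
Rearranging gives the reaction functions q_E = (301 - 2q_Z)/6 and q_Z = (316 - 2q_E)/10.
Solving the pair: q_E = 1189/28, q_Z = 647/28.

42.46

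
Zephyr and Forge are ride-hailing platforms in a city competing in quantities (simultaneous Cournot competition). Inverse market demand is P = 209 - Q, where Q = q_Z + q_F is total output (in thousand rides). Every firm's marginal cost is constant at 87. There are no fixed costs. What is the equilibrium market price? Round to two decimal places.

A representative firm's profit is π_i = q_i(209 - Q) - 87q_i.
First-order condition (treating rivals' output as given): 122 - 2q_i - q_j = 0.
With identical firms every q_j equals q_i, so q_j = q_i and 122 = 3q_i, giving q_i = 122/3.
Total output Q = 244/3, so price P = 209 - 244/3 = 383/3.

127.67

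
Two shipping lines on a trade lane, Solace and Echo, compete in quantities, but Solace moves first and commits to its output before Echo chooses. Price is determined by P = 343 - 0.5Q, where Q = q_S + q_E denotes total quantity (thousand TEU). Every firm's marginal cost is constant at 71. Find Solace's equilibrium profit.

The follower Echo best-responds to any q_S: π_E = (343 - 0.5Q)q_E - 71q_E.
Follower FOC: 272 - (1/2)q_S - q_E = 0, so q_E(q_S) = (272 - (1/2)q_S).
The leader anticipates this reaction. Substituting into P = 343 - 0.5Q gives P = 207 - (1/4)q_S, so π_S = (207 - (1/4)q_S)q_S - 71q_S.
The leader's first-order condition 136 - (1/2)q_S = 0 yields q_S = 272.
Then q_E = (272 - (1/2)·272) = 136.
Price P = 343 - (1/2)·408 = 139.
Solace's profit: (139 - 71)·272 = 18496.

18496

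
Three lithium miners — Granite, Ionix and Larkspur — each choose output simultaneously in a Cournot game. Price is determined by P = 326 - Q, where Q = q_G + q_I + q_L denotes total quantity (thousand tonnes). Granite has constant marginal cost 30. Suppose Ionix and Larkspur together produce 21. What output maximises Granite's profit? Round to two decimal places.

137.50

With rivals' combined output fixed at 21, Granite's profit is π_G = (326 - 21 - q_G)q_G - (30q_G) = (305 - q_G)q_G - (30q_G).
∂π_G/∂q_G = 275 - 2q_G = 0, so q_G = 275/2.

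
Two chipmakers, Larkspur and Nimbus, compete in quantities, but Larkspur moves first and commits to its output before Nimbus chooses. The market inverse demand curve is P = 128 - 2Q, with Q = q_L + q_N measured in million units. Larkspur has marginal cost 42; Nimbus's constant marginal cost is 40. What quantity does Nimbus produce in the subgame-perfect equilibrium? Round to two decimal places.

11.50

The follower Nimbus best-responds to any q_L: π_N = (128 - 2Q)q_N - 40q_N.
∂π_N/∂q_N = 88 - 2q_L - 4q_N = 0 gives the reaction function q_N = (88 - 2q_L)/4.
Larkspur substitutes q_N(q_L) into its own profit: π_L = q_L(128 - 2q_L - (88 - 2q_L)/2) - 42q_L = (84 - q_L)q_L - 42q_L.
The leader's first-order condition 42 - 2q_L = 0 yields q_L = 21.
Then q_N = (88 - 2·21)/4 = 23/2.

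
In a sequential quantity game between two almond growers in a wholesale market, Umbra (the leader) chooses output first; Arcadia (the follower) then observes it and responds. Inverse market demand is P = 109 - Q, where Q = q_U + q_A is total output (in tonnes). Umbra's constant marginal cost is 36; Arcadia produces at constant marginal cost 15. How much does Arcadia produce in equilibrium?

The follower Arcadia best-responds to any q_U: π_A = (109 - Q)q_A - 15q_A.
∂π_A/∂q_A = 94 - q_U - 2q_A = 0 gives the reaction function q_A = (94 - q_U)/2.
The leader anticipates this reaction. Substituting into P = 109 - Q gives P = 62 - (1/2)q_U, so π_U = (62 - (1/2)q_U)q_U - 36q_U.
Leader FOC: 26 - q_U = 0, so q_U = 26.
Then q_A = (94 - 26)/2 = 34.

34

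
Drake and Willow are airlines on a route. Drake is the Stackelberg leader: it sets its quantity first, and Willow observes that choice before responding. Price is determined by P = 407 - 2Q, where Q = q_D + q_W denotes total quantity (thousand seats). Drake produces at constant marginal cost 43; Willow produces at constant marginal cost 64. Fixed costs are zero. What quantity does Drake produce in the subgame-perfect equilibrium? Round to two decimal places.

Solve by backward induction. Given q_D, the follower Willow maximises π_W = (407 - 2q_D - 2q_W)q_W - 64q_W.
∂π_W/∂q_W = 343 - 2q_D - 4q_W = 0 gives the reaction function q_W = (343 - 2q_D)/4.
Drake substitutes q_W(q_D) into its own profit: π_D = q_D(407 - 2q_D - (343 - 2q_D)/2) - 43q_D = (471/2 - q_D)q_D - 43q_D.
Leader FOC: 385/2 - 2q_D = 0, so q_D = 385/4.
Then q_W = (343 - 2·(385/4))/4 = 301/8.

96.25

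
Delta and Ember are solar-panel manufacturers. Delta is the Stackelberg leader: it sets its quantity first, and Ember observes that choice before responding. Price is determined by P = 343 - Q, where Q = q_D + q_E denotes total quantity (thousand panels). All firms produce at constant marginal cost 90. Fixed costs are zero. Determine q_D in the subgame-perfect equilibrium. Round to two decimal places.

The follower Ember best-responds to any q_D: π_E = (343 - Q)q_E - 90q_E.
Follower FOC: 253 - q_D - 2q_E = 0, so q_E(q_D) = (253 - q_D)/2.
The leader anticipates this reaction. Substituting into P = 343 - Q gives P = 433/2 - (1/2)q_D, so π_D = (433/2 - (1/2)q_D)q_D - 90q_D.
Leader FOC: 253/2 - q_D = 0, so q_D = 253/2.
Then q_E = (253 - 253/2)/2 = 253/4.

126.50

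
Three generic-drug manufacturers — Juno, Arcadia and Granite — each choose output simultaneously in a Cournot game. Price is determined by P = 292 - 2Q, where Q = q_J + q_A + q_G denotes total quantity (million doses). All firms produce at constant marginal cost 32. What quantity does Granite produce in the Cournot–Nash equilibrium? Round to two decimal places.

32.50

Each firm earns π_i = (292 - 2Q)q_i - 32q_i.
Setting ∂π_i/∂q_i = 0 with rivals' quantities fixed: 260 - 4q_i - 2·Σ_{j≠i} q_j = 0.
By symmetry each firm produces the same amount; substituting Σ_{j≠i} q_j = 2q_i yields q_i = 260/8 = 65/2.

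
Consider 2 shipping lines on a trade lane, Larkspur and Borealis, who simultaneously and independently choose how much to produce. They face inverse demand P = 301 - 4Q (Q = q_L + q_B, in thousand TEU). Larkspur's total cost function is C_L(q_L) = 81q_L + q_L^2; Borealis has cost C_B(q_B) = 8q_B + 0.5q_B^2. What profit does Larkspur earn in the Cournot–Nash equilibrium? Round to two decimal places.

Larkspur's profit: π_L = (301 - 4Q)q_L - (81q_L + q_L²). Setting ∂π_L/∂q_L = 0: 220 - 10q_L - 4(q_B) = 0.
Borealis's profit: π_B = (301 - 4Q)q_B - (8q_B + (1/2)q_B²). Setting ∂π_B/∂q_B = 0: 293 - 9q_B - 4(q_L) = 0.
Rearranging gives the reaction functions q_L = (220 - 4q_B)/10 and q_B = (293 - 4q_L)/9.
Substituting one into the other gives q_L = 404/37 and q_B = 1025/37.
Price P = 301 - 4·(1429/37) = 146.5135.
Larkspur's profit: 146.5135·(404/37) - 81·(404/37) - (404/37)² = 596.1140.

596.11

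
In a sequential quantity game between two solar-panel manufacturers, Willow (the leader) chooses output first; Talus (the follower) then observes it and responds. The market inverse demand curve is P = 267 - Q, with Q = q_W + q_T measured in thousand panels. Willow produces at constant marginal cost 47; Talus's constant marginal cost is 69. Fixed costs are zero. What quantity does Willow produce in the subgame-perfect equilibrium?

The follower Talus best-responds to any q_W: π_T = (267 - Q)q_T - 69q_T.
∂π_T/∂q_T = 198 - q_W - 2q_T = 0 gives the reaction function q_T = (198 - q_W)/2.
The leader anticipates this reaction. Substituting into P = 267 - Q gives P = 168 - (1/2)q_W, so π_W = (168 - (1/2)q_W)q_W - 47q_W.
Maximising: ∂π_W/∂q_W = 121 - q_W = 0, giving q_W = 121.
Then q_T = (198 - 121)/2 = 77/2.

121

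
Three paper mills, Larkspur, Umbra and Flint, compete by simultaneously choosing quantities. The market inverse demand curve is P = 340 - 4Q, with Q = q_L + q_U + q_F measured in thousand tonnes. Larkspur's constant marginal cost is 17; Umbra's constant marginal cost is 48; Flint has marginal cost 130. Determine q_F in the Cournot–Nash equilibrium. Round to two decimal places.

0.94

Larkspur's profit: π_L = (340 - 4Q)q_L - (17q_L). Setting ∂π_L/∂q_L = 0: 323 - 8q_L - 4(q_U + q_F) = 0.
Umbra's first-order condition: 292 - 8q_U - 4(q_L + q_F) = 0.
Flint's first-order condition: 210 - 8q_F - 4(q_L + q_U) = 0.
Adding the 3 conditions: 825 − 8Q − 8Q = 0, i.e. Q = 825/16.
Back-substituting: q_L = (323 − 825/4)/4 = 467/16, q_U = (292 − 825/4)/4 = 343/16, q_F = (210 − 825/4)/4 = 15/16.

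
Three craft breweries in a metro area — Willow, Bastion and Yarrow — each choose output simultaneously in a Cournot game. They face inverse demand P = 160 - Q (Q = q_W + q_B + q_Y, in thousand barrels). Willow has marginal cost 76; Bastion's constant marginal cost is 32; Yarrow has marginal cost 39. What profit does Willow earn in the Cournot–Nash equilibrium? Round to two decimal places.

Willow's profit: π_W = (160 - Q)q_W - (76q_W). Setting ∂π_W/∂q_W = 0: 84 - 2q_W - (q_B + q_Y) = 0.
Bastion's profit: π_B = (160 - Q)q_B - (32q_B). Setting ∂π_B/∂q_B = 0: 128 - 2q_B - (q_W + q_Y) = 0.
Yarrow's profit: π_Y = (160 - Q)q_Y - (39q_Y). Setting ∂π_Y/∂q_Y = 0: 121 - 2q_Y - (q_W + q_B) = 0.
Adding the 3 conditions: 333 − 2Q − 2Q = 0, i.e. Q = 333/4.
Back-substituting: q_W = (84 − 333/4) = 3/4, q_B = (128 − 333/4) = 179/4, q_Y = (121 − 333/4) = 151/4.
Price P = 160 - 333/4 = 307/4.
Willow's profit: (307/4 - 76)·(3/4) = 9/16.

0.56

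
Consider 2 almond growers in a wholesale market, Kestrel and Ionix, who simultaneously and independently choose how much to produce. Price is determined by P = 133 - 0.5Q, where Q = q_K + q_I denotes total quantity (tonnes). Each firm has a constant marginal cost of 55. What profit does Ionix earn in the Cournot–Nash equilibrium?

A representative firm's profit is π_i = q_i(133 - 0.5Q) - 55q_i.
Setting ∂π_i/∂q_i = 0 with rivals' quantities fixed: 78 - q_i - (1/2)q_j = 0.
With identical firms every q_j equals q_i, so q_j = q_i and 78 = (3/2)q_i, giving q_i = 52.
Price P = 133 - (1/2)·104 = 81.
Ionix's profit: (81 - 55)·52 = 1352.

1352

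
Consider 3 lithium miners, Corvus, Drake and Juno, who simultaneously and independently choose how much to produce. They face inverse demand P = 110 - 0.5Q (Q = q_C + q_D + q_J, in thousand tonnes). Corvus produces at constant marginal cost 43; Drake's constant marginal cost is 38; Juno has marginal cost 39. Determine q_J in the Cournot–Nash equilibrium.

37

Corvus's profit: π_C = (110 - 0.5Q)q_C - (43q_C). Setting ∂π_C/∂q_C = 0: 67 - q_C - (1/2)(q_D + q_J) = 0.
Drake's first-order condition: 72 - q_D - (1/2)(q_C + q_J) = 0.
Juno's first-order condition: 71 - q_J - (1/2)(q_C + q_D) = 0.
Adding the 3 conditions: 210 − Q − Q = 0, i.e. Q = 105.
Back-substituting: q_C = (67 − 105/2)/(1/2) = 29, q_D = (72 − 105/2)/(1/2) = 39, q_J = (71 − 105/2)/(1/2) = 37.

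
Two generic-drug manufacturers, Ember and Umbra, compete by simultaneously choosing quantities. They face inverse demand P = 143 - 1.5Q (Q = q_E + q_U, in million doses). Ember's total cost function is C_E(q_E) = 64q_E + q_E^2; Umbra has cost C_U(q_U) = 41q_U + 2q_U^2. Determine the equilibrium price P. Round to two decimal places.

106.75

Ember's profit: π_E = (143 - 1.5Q)q_E - (64q_E + q_E²). Setting ∂π_E/∂q_E = 0: 79 - 5q_E - (3/2)(q_U) = 0.
Umbra's first-order condition: 102 - 7q_U - (3/2)(q_E) = 0.
Best responses: q_E = (79 - (3/2)q_U)/5, q_U = (102 - (3/2)q_E)/7.
Substituting one into the other gives q_E = 1600/131 and q_U = 1566/131.
Total output Q = 24.1679, so price P = 143 - (3/2)·24.1679 = 106.7481.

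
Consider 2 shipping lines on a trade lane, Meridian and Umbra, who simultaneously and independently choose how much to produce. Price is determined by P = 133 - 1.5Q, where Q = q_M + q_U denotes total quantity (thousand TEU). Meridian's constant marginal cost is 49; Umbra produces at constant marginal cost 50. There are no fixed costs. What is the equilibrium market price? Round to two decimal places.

77.33

Meridian's profit: π_M = (133 - 1.5Q)q_M - (49q_M). Setting ∂π_M/∂q_M = 0: 84 - 3q_M - (3/2)(q_U) = 0.
Umbra's profit: π_U = (133 - 1.5Q)q_U - (50q_U). Setting ∂π_U/∂q_U = 0: 83 - 3q_U - (3/2)(q_M) = 0.
Best responses: q_M = (84 - (3/2)q_U)/3, q_U = (83 - (3/2)q_M)/3.
Substituting one into the other gives q_M = 170/9 and q_U = 164/9.
Total output Q = 334/9, so price P = 133 - (3/2)·(334/9) = 232/3.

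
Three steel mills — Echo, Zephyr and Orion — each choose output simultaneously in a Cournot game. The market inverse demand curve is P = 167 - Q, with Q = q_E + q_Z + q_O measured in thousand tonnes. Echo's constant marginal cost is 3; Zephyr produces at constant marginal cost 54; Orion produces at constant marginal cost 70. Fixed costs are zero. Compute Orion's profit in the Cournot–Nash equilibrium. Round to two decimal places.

Echo's profit: π_E = (167 - Q)q_E - (3q_E). Setting ∂π_E/∂q_E = 0: 164 - 2q_E - (q_Z + q_O) = 0.
Zephyr's first-order condition: 113 - 2q_Z - (q_E + q_O) = 0.
Orion's profit: π_O = (167 - Q)q_O - (70q_O). Setting ∂π_O/∂q_O = 0: 97 - 2q_O - (q_E + q_Z) = 0.
Adding the 3 first-order conditions: 374 − 4Q = 0, so Q = 187/2.
Back-substituting: q_E = (164 − 187/2) = 141/2, q_Z = (113 − 187/2) = 39/2, q_O = (97 − 187/2) = 7/2.
Price P = 167 - 187/2 = 147/2.
Orion's profit: (147/2 - 70)·(7/2) = 49/4.

12.25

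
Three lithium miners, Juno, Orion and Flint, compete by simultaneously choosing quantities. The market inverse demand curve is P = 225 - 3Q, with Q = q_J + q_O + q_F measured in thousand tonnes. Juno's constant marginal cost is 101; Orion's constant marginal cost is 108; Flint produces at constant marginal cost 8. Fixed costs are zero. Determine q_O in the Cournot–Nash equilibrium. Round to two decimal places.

Juno's profit: π_J = (225 - 3Q)q_J - (101q_J). Setting ∂π_J/∂q_J = 0: 124 - 6q_J - 3(q_O + q_F) = 0.
Orion's profit: π_O = (225 - 3Q)q_O - (108q_O). Setting ∂π_O/∂q_O = 0: 117 - 6q_O - 3(q_J + q_F) = 0.
Flint's first-order condition: 217 - 6q_F - 3(q_J + q_O) = 0.
Summing all 3 equations gives 458 − 12Q = 0, hence Q = 229/6.
Back-substituting: q_J = (124 − 229/2)/3 = 19/6, q_O = (117 − 229/2)/3 = 5/6, q_F = (217 − 229/2)/3 = 205/6.

0.83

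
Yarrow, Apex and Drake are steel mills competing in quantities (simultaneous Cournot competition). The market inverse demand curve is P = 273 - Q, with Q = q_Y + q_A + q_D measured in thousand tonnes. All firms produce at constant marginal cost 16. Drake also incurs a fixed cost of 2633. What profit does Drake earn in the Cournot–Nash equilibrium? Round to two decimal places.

1495.06

Each firm earns π_i = (273 - Q)q_i - 16q_i.
First-order condition (treating rivals' output as given): 257 - 2q_i - Σ_{j≠i} q_j = 0.
By symmetry each firm produces the same amount; substituting Σ_{j≠i} q_j = 2q_i yields q_i = 257/4.
Price P = 273 - 771/4 = 321/4.
Drake's profit: (321/4 - 16)·(257/4) - 2633 = 1495.0625.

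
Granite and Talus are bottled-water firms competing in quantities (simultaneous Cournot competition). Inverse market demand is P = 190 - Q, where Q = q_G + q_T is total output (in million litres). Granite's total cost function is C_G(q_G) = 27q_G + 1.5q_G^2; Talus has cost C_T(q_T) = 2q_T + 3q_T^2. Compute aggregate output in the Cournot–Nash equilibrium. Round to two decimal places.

48.54

Granite's profit: π_G = (190 - Q)q_G - (27q_G + (3/2)q_G²). Setting ∂π_G/∂q_G = 0: 163 - 5q_G - (q_T) = 0.
Talus's profit: π_T = (190 - Q)q_T - (2q_T + 3q_T²). Setting ∂π_T/∂q_T = 0: 188 - 8q_T - (q_G) = 0.
Rearranging gives the reaction functions q_G = (163 - q_T)/5 and q_T = (188 - q_G)/8.
Solving the pair: q_G = 372/13, q_T = 259/13.
Total output Q = 372/13 + 259/13 = 631/13.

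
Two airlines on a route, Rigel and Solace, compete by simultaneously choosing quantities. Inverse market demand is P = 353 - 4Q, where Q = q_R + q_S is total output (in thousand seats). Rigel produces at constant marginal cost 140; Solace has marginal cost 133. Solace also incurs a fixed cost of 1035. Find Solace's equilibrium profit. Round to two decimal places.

396.36

Rigel's profit: π_R = (353 - 4Q)q_R - (140q_R). Setting ∂π_R/∂q_R = 0: 213 - 8q_R - 4(q_S) = 0.
Solace's profit: π_S = (353 - 4Q)q_S - (133q_S). Setting ∂π_S/∂q_S = 0: 220 - 8q_S - 4(q_R) = 0.
So q_R = (213 - 4q_S)/8 and q_S = (220 - 4q_R)/8.
Solving the pair: q_R = 103/6, q_S = 227/12.
Price P = 353 - 4·(433/12) = 626/3.
Solace's profit: (626/3 - 133)·(227/12) - 1035 = 396.3611.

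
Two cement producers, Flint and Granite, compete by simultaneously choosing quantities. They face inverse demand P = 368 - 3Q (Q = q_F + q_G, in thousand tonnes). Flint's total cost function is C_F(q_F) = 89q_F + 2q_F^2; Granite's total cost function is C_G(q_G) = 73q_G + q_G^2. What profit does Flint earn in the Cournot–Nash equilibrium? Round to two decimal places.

Flint's profit: π_F = (368 - 3Q)q_F - (89q_F + 2q_F²). Setting ∂π_F/∂q_F = 0: 279 - 10q_F - 3(q_G) = 0.
Granite's profit: π_G = (368 - 3Q)q_G - (73q_G + q_G²). Setting ∂π_G/∂q_G = 0: 295 - 8q_G - 3(q_F) = 0.
So q_F = (279 - 3q_G)/10 and q_G = (295 - 3q_F)/8.
Solving the pair: q_F = 1347/71, q_G = 29.7606.
Price P = 368 - 3·48.7324 = 221.8028.
Flint's profit: 221.8028·(1347/71) - 89·(1347/71) - 2(1347/71)² = 1799.6519.

1799.65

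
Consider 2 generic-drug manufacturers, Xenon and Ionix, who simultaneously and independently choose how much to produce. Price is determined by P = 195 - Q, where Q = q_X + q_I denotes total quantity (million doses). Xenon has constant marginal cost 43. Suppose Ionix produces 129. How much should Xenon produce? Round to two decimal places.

11.50

With the rival's output fixed at 129, Xenon's profit is π_X = (195 - 129 - q_X)q_X - (43q_X) = (66 - q_X)q_X - (43q_X).
∂π_X/∂q_X = 23 - 2q_X = 0, so q_X = 23/2.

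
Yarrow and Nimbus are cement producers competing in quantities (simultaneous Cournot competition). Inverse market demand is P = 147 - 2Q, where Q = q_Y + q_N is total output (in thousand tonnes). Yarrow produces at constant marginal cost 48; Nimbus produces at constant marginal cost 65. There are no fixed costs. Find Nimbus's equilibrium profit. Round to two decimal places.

234.72

Yarrow's profit: π_Y = (147 - 2Q)q_Y - (48q_Y). Setting ∂π_Y/∂q_Y = 0: 99 - 4q_Y - 2(q_N) = 0.
Nimbus's first-order condition: 82 - 4q_N - 2(q_Y) = 0.
So q_Y = (99 - 2q_N)/4 and q_N = (82 - 2q_Y)/4.
Substituting one into the other gives q_Y = 58/3 and q_N = 65/6.
Price P = 147 - 2·(181/6) = 260/3.
Nimbus's profit: (260/3 - 65)·(65/6) = 234.7222.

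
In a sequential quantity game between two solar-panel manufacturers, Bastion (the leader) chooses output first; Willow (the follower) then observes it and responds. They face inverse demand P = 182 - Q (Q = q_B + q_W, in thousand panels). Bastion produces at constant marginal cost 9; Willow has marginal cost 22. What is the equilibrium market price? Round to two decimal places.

55.50

The follower Willow best-responds to any q_B: π_W = (182 - Q)q_W - 22q_W.
Setting the follower's marginal profit to zero, 160 - q_B - 2q_W = 0, i.e. q_W = (160 - q_B)/2.
The leader anticipates this reaction. Substituting into P = 182 - Q gives P = 102 - (1/2)q_B, so π_B = (102 - (1/2)q_B)q_B - 9q_B.
Leader FOC: 93 - q_B = 0, so q_B = 93.
Then q_W = (160 - 93)/2 = 67/2.
Total output Q = 253/2, so price P = 182 - 253/2 = 111/2.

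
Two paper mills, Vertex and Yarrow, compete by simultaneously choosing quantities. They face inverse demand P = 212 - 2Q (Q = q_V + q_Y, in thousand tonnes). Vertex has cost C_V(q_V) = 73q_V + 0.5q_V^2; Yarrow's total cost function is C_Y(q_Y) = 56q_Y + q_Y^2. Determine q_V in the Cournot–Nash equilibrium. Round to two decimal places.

Vertex's profit: π_V = (212 - 2Q)q_V - (73q_V + (1/2)q_V²). Setting ∂π_V/∂q_V = 0: 139 - 5q_V - 2(q_Y) = 0.
Yarrow's profit: π_Y = (212 - 2Q)q_Y - (56q_Y + q_Y²). Setting ∂π_Y/∂q_Y = 0: 156 - 6q_Y - 2(q_V) = 0.
Rearranging gives the reaction functions q_V = (139 - 2q_Y)/5 and q_Y = (156 - 2q_V)/6.
Substituting one into the other gives q_V = 261/13 and q_Y = 251/13.

20.08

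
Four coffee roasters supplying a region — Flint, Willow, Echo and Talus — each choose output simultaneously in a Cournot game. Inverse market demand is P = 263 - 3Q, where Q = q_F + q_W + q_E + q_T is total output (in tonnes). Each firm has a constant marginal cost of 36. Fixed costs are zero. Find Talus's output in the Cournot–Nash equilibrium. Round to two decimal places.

15.13

A representative firm's profit is π_i = q_i(263 - 3Q) - 36q_i.
First-order condition (treating rivals' output as given): 227 - 6q_i - 3·Σ_{j≠i} q_j = 0.
By symmetry each firm produces the same amount; substituting Σ_{j≠i} q_j = 3q_i yields q_i = 227/15.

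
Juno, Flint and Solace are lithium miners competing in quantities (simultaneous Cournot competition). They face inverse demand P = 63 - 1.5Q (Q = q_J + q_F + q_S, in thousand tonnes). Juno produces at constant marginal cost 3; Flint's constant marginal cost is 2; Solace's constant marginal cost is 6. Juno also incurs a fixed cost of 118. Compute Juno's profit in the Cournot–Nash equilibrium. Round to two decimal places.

42.17

Juno's profit: π_J = (63 - 1.5Q)q_J - (3q_J). Setting ∂π_J/∂q_J = 0: 60 - 3q_J - (3/2)(q_F + q_S) = 0.
Flint's profit: π_F = (63 - 1.5Q)q_F - (2q_F). Setting ∂π_F/∂q_F = 0: 61 - 3q_F - (3/2)(q_J + q_S) = 0.
Solace's profit: π_S = (63 - 1.5Q)q_S - (6q_S). Setting ∂π_S/∂q_S = 0: 57 - 3q_S - (3/2)(q_J + q_F) = 0.
Adding the 3 first-order conditions: 178 − 6Q = 0, so Q = 89/3.
Back-substituting: q_J = (60 − 89/2)/(3/2) = 31/3, q_F = (61 − 89/2)/(3/2) = 11, q_S = (57 − 89/2)/(3/2) = 25/3.
Price P = 63 - (3/2)·(89/3) = 37/2.
Juno's profit: (37/2 - 3)·(31/3) - 118 = 253/6.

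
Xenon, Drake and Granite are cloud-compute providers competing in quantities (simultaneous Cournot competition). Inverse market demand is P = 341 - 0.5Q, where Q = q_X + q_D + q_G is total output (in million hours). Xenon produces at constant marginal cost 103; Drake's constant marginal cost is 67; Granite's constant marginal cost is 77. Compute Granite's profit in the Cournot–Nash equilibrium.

9800

Xenon's profit: π_X = (341 - 0.5Q)q_X - (103q_X). Setting ∂π_X/∂q_X = 0: 238 - q_X - (1/2)(q_D + q_G) = 0.
Drake's profit: π_D = (341 - 0.5Q)q_D - (67q_D). Setting ∂π_D/∂q_D = 0: 274 - q_D - (1/2)(q_X + q_G) = 0.
Granite's profit: π_G = (341 - 0.5Q)q_G - (77q_G). Setting ∂π_G/∂q_G = 0: 264 - q_G - (1/2)(q_X + q_D) = 0.
Adding the 3 first-order conditions: 776 − 2Q = 0, so Q = 388.
Back-substituting: q_X = (238 − 194)/(1/2) = 88, q_D = (274 − 194)/(1/2) = 160, q_G = (264 − 194)/(1/2) = 140.
Price P = 341 - (1/2)·388 = 147.
Granite's profit: (147 - 77)·140 = 9800.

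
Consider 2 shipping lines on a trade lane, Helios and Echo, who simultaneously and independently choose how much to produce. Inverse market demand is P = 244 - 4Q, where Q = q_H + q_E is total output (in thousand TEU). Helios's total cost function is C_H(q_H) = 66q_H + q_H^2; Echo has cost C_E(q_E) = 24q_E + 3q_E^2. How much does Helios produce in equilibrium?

13

Helios's profit: π_H = (244 - 4Q)q_H - (66q_H + q_H²). Setting ∂π_H/∂q_H = 0: 178 - 10q_H - 4(q_E) = 0.
Echo's first-order condition: 220 - 14q_E - 4(q_H) = 0.
Rearranging gives the reaction functions q_H = (178 - 4q_E)/10 and q_E = (220 - 4q_H)/14.
Solving the pair: q_H = 13, q_E = 12.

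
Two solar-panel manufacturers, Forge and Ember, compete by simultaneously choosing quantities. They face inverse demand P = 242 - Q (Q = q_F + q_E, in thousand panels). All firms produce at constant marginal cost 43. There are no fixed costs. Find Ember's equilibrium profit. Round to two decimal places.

A representative firm's profit is π_i = q_i(242 - Q) - 43q_i.
Setting ∂π_i/∂q_i = 0 with rivals' quantities fixed: 199 - 2q_i - q_j = 0.
With identical firms every q_j equals q_i, so q_j = q_i and 199 = 3q_i, giving q_i = 199/3.
Price P = 242 - 398/3 = 328/3.
Ember's profit: (328/3 - 43)·(199/3) = 4400.1111.

4400.11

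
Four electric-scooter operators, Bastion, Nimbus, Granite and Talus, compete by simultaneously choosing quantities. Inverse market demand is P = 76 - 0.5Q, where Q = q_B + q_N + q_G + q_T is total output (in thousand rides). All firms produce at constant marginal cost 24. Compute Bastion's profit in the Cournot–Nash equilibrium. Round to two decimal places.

216.32

A representative firm's profit is π_i = q_i(76 - 0.5Q) - 24q_i.
Setting ∂π_i/∂q_i = 0 with rivals' quantities fixed: 52 - q_i - (1/2)·Σ_{j≠i} q_j = 0.
By symmetry each firm produces the same amount; substituting Σ_{j≠i} q_j = 3q_i yields q_i = 52/(5/2) = 104/5.
Price P = 76 - (1/2)·(416/5) = 172/5.
Bastion's profit: (172/5 - 24)·(104/5) = 216.3200.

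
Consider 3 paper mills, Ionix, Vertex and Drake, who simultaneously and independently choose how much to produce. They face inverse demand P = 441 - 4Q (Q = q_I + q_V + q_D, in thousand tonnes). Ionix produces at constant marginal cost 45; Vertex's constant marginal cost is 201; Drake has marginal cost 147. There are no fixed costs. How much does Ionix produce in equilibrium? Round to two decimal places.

40.88

Ionix's profit: π_I = (441 - 4Q)q_I - (45q_I). Setting ∂π_I/∂q_I = 0: 396 - 8q_I - 4(q_V + q_D) = 0.
Vertex's profit: π_V = (441 - 4Q)q_V - (201q_V). Setting ∂π_V/∂q_V = 0: 240 - 8q_V - 4(q_I + q_D) = 0.
Drake's first-order condition: 294 - 8q_D - 4(q_I + q_V) = 0.
Adding the 3 conditions: 930 − 8Q − 8Q = 0, i.e. Q = 465/8.
Back-substituting: q_I = (396 − 465/2)/4 = 327/8, q_V = (240 − 465/2)/4 = 15/8, q_D = (294 − 465/2)/4 = 123/8.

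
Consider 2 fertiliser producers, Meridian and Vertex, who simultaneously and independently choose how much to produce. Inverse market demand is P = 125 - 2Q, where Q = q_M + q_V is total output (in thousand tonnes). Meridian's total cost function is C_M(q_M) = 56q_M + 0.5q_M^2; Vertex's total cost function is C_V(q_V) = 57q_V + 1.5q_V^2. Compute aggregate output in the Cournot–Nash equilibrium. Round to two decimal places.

Meridian's profit: π_M = (125 - 2Q)q_M - (56q_M + (1/2)q_M²). Setting ∂π_M/∂q_M = 0: 69 - 5q_M - 2(q_V) = 0.
Vertex's first-order condition: 68 - 7q_V - 2(q_M) = 0.
Rearranging gives the reaction functions q_M = (69 - 2q_V)/5 and q_V = (68 - 2q_M)/7.
Solving the pair: q_M = 347/31, q_V = 202/31.
Total output Q = 347/31 + 202/31 = 549/31.

17.71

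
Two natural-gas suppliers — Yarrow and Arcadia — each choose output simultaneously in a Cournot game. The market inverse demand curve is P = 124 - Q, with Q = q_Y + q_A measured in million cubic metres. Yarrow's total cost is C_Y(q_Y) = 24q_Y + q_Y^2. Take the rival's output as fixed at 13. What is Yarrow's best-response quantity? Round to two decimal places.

21.75

With the rival's output fixed at 13, Yarrow's profit is π_Y = (124 - 13 - q_Y)q_Y - (24q_Y + q_Y²) = (111 - q_Y)q_Y - (24q_Y + q_Y²).
∂π_Y/∂q_Y = 87 - 4q_Y = 0, so q_Y = 87/4.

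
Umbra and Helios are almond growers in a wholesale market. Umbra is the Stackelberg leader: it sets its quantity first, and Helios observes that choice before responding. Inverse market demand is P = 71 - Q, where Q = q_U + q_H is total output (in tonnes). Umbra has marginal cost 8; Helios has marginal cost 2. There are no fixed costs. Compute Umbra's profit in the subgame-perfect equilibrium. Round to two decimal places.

406.13

The follower Helios best-responds to any q_U: π_H = (71 - Q)q_H - 2q_H.
Follower FOC: 69 - q_U - 2q_H = 0, so q_H(q_U) = (69 - q_U)/2.
Umbra substitutes q_H(q_U) into its own profit: π_U = q_U(71 - q_U - (69 - q_U)/2) - 8q_U = (73/2 - (1/2)q_U)q_U - 8q_U.
Leader FOC: 57/2 - q_U = 0, so q_U = 57/2.
Then q_H = (69 - 57/2)/2 = 81/4.
Price P = 71 - 195/4 = 89/4.
Umbra's profit: (89/4 - 8)·(57/2) = 406.1250.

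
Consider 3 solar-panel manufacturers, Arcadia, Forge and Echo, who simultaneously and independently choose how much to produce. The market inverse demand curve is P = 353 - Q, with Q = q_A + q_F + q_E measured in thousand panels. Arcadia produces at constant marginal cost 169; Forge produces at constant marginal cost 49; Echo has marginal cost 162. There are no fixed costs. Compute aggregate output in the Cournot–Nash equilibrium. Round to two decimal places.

Arcadia's profit: π_A = (353 - Q)q_A - (169q_A). Setting ∂π_A/∂q_A = 0: 184 - 2q_A - (q_F + q_E) = 0.
Forge's profit: π_F = (353 - Q)q_F - (49q_F). Setting ∂π_F/∂q_F = 0: 304 - 2q_F - (q_A + q_E) = 0.
Echo's first-order condition: 191 - 2q_E - (q_A + q_F) = 0.
Adding the 3 conditions: 679 − 2Q − 2Q = 0, i.e. Q = 679/4.
Back-substituting: q_A = (184 − 679/4) = 57/4, q_F = (304 − 679/4) = 537/4, q_E = (191 − 679/4) = 85/4.
Total output Q = 57/4 + 537/4 + 85/4 = 679/4.

169.75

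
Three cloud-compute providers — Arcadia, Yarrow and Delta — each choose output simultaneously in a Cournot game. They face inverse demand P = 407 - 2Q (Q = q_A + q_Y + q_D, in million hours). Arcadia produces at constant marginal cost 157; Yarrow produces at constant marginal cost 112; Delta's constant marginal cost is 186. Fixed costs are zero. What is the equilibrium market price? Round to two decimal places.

Arcadia's profit: π_A = (407 - 2Q)q_A - (157q_A). Setting ∂π_A/∂q_A = 0: 250 - 4q_A - 2(q_Y + q_D) = 0.
Yarrow's profit: π_Y = (407 - 2Q)q_Y - (112q_Y). Setting ∂π_Y/∂q_Y = 0: 295 - 4q_Y - 2(q_A + q_D) = 0.
Delta's profit: π_D = (407 - 2Q)q_D - (186q_D). Setting ∂π_D/∂q_D = 0: 221 - 4q_D - 2(q_A + q_Y) = 0.
Adding the 3 first-order conditions: 766 − 8Q = 0, so Q = 383/4.
Back-substituting: q_A = (250 − 383/2)/2 = 117/4, q_Y = (295 − 383/2)/2 = 207/4, q_D = (221 − 383/2)/2 = 59/4.
Total output Q = 383/4, so price P = 407 - 2·(383/4) = 431/2.

215.50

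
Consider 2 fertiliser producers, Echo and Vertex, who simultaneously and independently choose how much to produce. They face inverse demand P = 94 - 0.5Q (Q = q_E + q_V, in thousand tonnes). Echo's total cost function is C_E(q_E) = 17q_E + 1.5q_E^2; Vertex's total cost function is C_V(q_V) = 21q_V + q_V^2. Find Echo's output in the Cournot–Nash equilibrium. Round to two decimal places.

Echo's profit: π_E = (94 - 0.5Q)q_E - (17q_E + (3/2)q_E²). Setting ∂π_E/∂q_E = 0: 77 - 4q_E - (1/2)(q_V) = 0.
Vertex's profit: π_V = (94 - 0.5Q)q_V - (21q_V + q_V²). Setting ∂π_V/∂q_V = 0: 73 - 3q_V - (1/2)(q_E) = 0.
So q_E = (77 - (1/2)q_V)/4 and q_V = (73 - (1/2)q_E)/3.
Solving the pair: q_E = 778/47, q_V = 1014/47.

16.55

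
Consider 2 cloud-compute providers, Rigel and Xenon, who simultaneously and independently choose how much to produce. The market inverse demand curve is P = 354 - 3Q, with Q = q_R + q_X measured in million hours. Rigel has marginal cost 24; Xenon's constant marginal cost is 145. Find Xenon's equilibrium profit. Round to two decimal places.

286.81

Rigel's profit: π_R = (354 - 3Q)q_R - (24q_R). Setting ∂π_R/∂q_R = 0: 330 - 6q_R - 3(q_X) = 0.
Xenon's first-order condition: 209 - 6q_X - 3(q_R) = 0.
Rearranging gives the reaction functions q_R = (330 - 3q_X)/6 and q_X = (209 - 3q_R)/6.
Solving the pair: q_R = 451/9, q_X = 88/9.
Price P = 354 - 3·(539/9) = 523/3.
Xenon's profit: (523/3 - 145)·(88/9) = 286.8148.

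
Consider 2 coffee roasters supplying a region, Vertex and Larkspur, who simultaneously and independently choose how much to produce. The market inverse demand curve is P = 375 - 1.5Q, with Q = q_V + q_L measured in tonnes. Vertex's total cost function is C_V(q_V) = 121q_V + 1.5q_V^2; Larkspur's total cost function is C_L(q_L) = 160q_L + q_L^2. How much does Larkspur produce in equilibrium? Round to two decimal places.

Vertex's profit: π_V = (375 - 1.5Q)q_V - (121q_V + (3/2)q_V²). Setting ∂π_V/∂q_V = 0: 254 - 6q_V - (3/2)(q_L) = 0.
Larkspur's first-order condition: 215 - 5q_L - (3/2)(q_V) = 0.
Best responses: q_V = (254 - (3/2)q_L)/6, q_L = (215 - (3/2)q_V)/5.
Substituting one into the other gives q_V = 34.1441 and q_L = 1212/37.

32.76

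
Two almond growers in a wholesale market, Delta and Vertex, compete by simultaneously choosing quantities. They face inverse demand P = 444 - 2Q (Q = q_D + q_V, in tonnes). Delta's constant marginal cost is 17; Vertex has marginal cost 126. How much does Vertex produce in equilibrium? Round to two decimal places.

Delta's profit: π_D = (444 - 2Q)q_D - (17q_D). Setting ∂π_D/∂q_D = 0: 427 - 4q_D - 2(q_V) = 0.
Vertex's first-order condition: 318 - 4q_V - 2(q_D) = 0.
Best responses: q_D = (427 - 2q_V)/4, q_V = (318 - 2q_D)/4.
Substituting one into the other gives q_D = 268/3 and q_V = 209/6.

34.83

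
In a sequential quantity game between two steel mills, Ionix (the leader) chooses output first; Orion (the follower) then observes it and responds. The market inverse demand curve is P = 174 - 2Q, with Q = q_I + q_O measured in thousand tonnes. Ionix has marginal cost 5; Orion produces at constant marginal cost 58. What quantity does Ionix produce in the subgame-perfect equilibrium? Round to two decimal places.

55.50

The follower Orion best-responds to any q_I: π_O = (174 - 2Q)q_O - 58q_O.
Setting the follower's marginal profit to zero, 116 - 2q_I - 4q_O = 0, i.e. q_O = (116 - 2q_I)/4.
Ionix substitutes q_O(q_I) into its own profit: π_I = q_I(174 - 2q_I - (116 - 2q_I)/2) - 5q_I = (116 - q_I)q_I - 5q_I.
The leader's first-order condition 111 - 2q_I = 0 yields q_I = 111/2.
Then q_O = (116 - 2·(111/2))/4 = 5/4.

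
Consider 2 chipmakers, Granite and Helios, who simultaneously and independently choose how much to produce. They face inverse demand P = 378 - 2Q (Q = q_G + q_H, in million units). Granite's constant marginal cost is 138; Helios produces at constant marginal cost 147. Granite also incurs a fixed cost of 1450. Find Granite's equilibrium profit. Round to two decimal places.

1994.50

Granite's profit: π_G = (378 - 2Q)q_G - (138q_G). Setting ∂π_G/∂q_G = 0: 240 - 4q_G - 2(q_H) = 0.
Helios's first-order condition: 231 - 4q_H - 2(q_G) = 0.
Best responses: q_G = (240 - 2q_H)/4, q_H = (231 - 2q_G)/4.
Solving the pair: q_G = 83/2, q_H = 37.
Price P = 378 - 2·(157/2) = 221.
Granite's profit: (221 - 138)·(83/2) - 1450 = 1994.5000.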